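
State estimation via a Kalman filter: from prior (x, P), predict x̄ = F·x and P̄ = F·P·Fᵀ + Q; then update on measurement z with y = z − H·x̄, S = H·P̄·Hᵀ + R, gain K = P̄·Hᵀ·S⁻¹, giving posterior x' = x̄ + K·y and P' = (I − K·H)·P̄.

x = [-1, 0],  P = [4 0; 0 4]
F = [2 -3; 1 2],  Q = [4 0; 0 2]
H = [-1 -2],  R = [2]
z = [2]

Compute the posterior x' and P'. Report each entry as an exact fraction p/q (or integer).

x' = [-58/41, -13/41]
P' = [2008/41 -992/41; -992/41 510/41]

x̄ = F·x = [-2, -1]
P̄ = F·P·Fᵀ + Q = [56 -16; -16 22]
y = z − H·x̄ = [-2]
S = H·P̄·Hᵀ + R = [82]
K = P̄·Hᵀ·S⁻¹ = [-12/41; -14/41]
x' = x̄ + K·y = [-58/41, -13/41]
P' = (I − K·H)·P̄ = [2008/41 -992/41; -992/41 510/41]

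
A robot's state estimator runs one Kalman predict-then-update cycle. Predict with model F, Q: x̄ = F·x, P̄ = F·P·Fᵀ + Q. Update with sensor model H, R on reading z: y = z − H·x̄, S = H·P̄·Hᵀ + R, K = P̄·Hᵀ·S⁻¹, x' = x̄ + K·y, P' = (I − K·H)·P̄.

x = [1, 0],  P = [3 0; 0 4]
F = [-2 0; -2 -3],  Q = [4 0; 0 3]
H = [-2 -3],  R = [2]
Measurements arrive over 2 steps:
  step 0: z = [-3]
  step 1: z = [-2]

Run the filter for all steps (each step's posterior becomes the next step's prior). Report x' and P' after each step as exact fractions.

step 0: x' = [-454/669, 321/223], P' = [6080/669 -1336/223; -1336/223 930/223]
step 1: x' = [128268/28531, -67220/28531], P' = [1266364/142655 -807704/142655; -807704/142655 545514/142655]

step 0: x̄ = F·x = [-2, -2]
step 0: P̄ = F·P·Fᵀ + Q = [16 12; 12 51]
step 0: y = z − H·x̄ = [-13]
step 0: S = H·P̄·Hᵀ + R = [669]
step 0: K = P̄·Hᵀ·S⁻¹ = [-68/669; -59/223]
step 0: x' = x̄ + K·y = [-454/669, 321/223]
step 0: P' = (I − K·H)·P̄ = [6080/669 -1336/223; -1336/223 930/223]
step 1: x̄ = F·x = [908/669, -1981/669]
step 1: P̄ = F·P·Fᵀ + Q = [26996/669 272/669; 272/669 3341/669]
step 1: y = z − H·x̄ = [-5465/669]
step 1: S = H·P̄·Hᵀ + R = [142655/669]
step 1: K = P̄·Hᵀ·S⁻¹ = [-54808/142655; -10567/142655]
step 1: x' = x̄ + K·y = [128268/28531, -67220/28531]
step 1: P' = (I − K·H)·P̄ = [1266364/142655 -807704/142655; -807704/142655 545514/142655]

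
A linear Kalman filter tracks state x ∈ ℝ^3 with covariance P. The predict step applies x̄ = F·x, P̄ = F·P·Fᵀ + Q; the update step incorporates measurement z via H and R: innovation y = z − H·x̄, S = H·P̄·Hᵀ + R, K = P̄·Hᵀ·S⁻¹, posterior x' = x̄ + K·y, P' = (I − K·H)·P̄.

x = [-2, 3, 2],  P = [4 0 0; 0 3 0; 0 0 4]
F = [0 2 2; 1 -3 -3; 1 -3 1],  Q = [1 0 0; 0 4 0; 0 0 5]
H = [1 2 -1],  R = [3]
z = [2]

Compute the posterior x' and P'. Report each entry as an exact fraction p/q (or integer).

x' = [185/44, -289/44, -116/11]
P' = [601/44 -633/44 -155/11; -633/44 937/44 290/11; -155/11 290/11 428/11]

x̄ = F·x = [10, -17, -9]
P̄ = F·P·Fᵀ + Q = [29 -42 -10; -42 71 19; -10 19 40]
y = z − H·x̄ = [17]
S = H·P̄·Hᵀ + R = [132]
K = P̄·Hᵀ·S⁻¹ = [-15/44; 27/44; -1/11]
x' = x̄ + K·y = [185/44, -289/44, -116/11]
P' = (I − K·H)·P̄ = [601/44 -633/44 -155/11; -633/44 937/44 290/11; -155/11 290/11 428/11]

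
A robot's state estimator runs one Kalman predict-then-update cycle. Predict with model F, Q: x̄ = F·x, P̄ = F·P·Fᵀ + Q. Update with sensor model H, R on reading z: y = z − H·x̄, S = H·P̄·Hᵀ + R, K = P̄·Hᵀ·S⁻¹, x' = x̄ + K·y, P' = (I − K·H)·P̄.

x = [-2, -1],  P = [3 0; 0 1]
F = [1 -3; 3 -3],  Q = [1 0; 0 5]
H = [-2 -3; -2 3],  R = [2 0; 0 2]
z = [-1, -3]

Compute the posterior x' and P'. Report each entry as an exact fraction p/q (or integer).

x' = [4189/3973, -1395/3973]
P' = [947/3973 9/3973; 9/3973 877/7946]

x̄ = F·x = [1, -3]
P̄ = F·P·Fᵀ + Q = [13 18; 18 41]
y = z − H·x̄ = [-8, 8]
S = H·P̄·Hᵀ + R = [639 -317; -317 207]
K = P̄·Hᵀ·S⁻¹ = [-1921/7946 -1867/7946; -2667/15892 2595/15892]
x' = x̄ + K·y = [4189/3973, -1395/3973]
P' = (I − K·H)·P̄ = [947/3973 9/3973; 9/3973 877/7946]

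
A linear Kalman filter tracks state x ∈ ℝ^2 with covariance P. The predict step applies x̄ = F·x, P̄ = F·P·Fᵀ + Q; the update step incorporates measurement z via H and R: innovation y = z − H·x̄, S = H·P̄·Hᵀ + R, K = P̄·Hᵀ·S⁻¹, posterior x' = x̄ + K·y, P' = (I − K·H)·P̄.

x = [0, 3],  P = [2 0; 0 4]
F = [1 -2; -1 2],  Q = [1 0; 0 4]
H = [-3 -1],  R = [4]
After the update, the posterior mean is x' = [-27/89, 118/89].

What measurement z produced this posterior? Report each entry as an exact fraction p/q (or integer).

x̄ = F·x = [-6, 6]
P̄ = F·P·Fᵀ + Q = [19 -18; -18 22]
S = H·P̄·Hᵀ + R = [89]
K = P̄·Hᵀ·S⁻¹ = [-39/89; 32/89]
x' − x̄ = [507/89, -416/89] = K·y
y = (KᵀK)⁻¹·Kᵀ·(x' − x̄) = [-13]
z = y + H·x̄ = [-13] + [12] = [-1]

z = [-1]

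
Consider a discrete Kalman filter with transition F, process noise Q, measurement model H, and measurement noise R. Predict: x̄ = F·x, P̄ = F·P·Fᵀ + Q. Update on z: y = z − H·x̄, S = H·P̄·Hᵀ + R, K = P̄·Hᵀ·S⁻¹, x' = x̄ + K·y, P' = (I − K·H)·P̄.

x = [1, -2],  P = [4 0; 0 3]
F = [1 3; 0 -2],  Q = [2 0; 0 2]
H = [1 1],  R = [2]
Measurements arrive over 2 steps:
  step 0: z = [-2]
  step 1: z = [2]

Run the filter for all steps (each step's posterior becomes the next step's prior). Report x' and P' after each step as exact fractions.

step 0: x̄ = F·x = [-5, 4]
step 0: P̄ = F·P·Fᵀ + Q = [33 -18; -18 14]
step 0: y = z − H·x̄ = [-1]
step 0: S = H·P̄·Hᵀ + R = [13]
step 0: K = P̄·Hᵀ·S⁻¹ = [15/13; -4/13]
step 0: x' = x̄ + K·y = [-80/13, 56/13]
step 0: P' = (I − K·H)·P̄ = [204/13 -174/13; -174/13 166/13]
step 1: x̄ = F·x = [88/13, -112/13]
step 1: P̄ = F·P·Fᵀ + Q = [680/13 -648/13; -648/13 690/13]
step 1: y = z − H·x̄ = [50/13]
step 1: S = H·P̄·Hᵀ + R = [100/13]
step 1: K = P̄·Hᵀ·S⁻¹ = [8/25; 21/50]
step 1: x' = x̄ + K·y = [8, -7]
step 1: P' = (I − K·H)·P̄ = [1288/25 -1272/25; -1272/25 1293/25]

step 0: x' = [-80/13, 56/13], P' = [204/13 -174/13; -174/13 166/13]
step 1: x' = [8, -7], P' = [1288/25 -1272/25; -1272/25 1293/25]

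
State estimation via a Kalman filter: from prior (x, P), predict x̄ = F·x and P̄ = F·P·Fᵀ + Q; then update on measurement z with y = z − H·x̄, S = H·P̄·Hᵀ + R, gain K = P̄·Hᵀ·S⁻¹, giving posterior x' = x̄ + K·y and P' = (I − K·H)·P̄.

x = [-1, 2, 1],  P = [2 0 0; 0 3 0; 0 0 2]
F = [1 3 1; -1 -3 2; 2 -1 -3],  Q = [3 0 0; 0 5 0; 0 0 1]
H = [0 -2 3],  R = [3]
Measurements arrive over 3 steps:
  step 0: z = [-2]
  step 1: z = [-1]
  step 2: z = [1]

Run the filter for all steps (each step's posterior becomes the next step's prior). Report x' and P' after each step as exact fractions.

step 0: x̄ = F·x = [6, -3, -7]
step 0: P̄ = F·P·Fᵀ + Q = [34 -25 -11; -25 42 -7; -11 -7 30]
step 0: y = z − H·x̄ = [13]
step 0: S = H·P̄·Hᵀ + R = [525]
step 0: K = P̄·Hᵀ·S⁻¹ = [17/525; -1/5; 104/525]
step 0: x' = x̄ + K·y = [3371/525, -28/5, -2323/525]
step 0: P' = (I − K·H)·P̄ = [17561/525 -108/5 -7543/525; -108/5 21 69/5; -7543/525 69/5 4934/525]
step 1: x̄ = F·x = [-7772/525, 803/525, 16651/525]
step 1: P̄ = F·P·Fᵀ + Q = [83639/525 -24686/525 -134362/525; -24686/525 14339/525 22963/525; -134362/525 22963/525 305546/525]
step 1: y = z − H·x̄ = [-48872/525]
step 1: S = H·P̄·Hᵀ + R = [2533289/525]
step 1: K = P̄·Hᵀ·S⁻¹ = [-353714/2533289; 40211/2533289; 870712/2533289]
step 1: x' = x̄ + K·y = [-4575260/2533289, 131503/2533289, -707889/2533289]
step 1: P' = (I − K·H)·P̄ = [165272695/2533289 -92025864/2533289 -61704290/2533289; -92025864/2533289 66110298/2533289 44113743/2533289; -61704290/2533289 44113743/2533289 30279874/2533289]
step 2: x̄ = F·x = [-4888640/2533289, 2764973/2533289, -7158356/2533289]
step 2: P̄ = F·P·Fᵀ + Q = [387263812/2533289 -76913506/2533289 -798187586/2533289; -76913506/2533289 59348378/2533289 23101751/2533289; -798187586/2533289 23101751/2533289 2375490627/2533289]
step 2: y = z − H·x̄ = [29538303/2533289]
step 2: S = H·P̄·Hᵀ + R = [21347188010/2533289]
step 2: K = P̄·Hᵀ·S⁻¹ = [-1120367873/10673594005; -49391503/21347188010; 7080268379/21347188010]
step 2: x' = x̄ + K·y = [-33661032871/10673594005, 22723604489/21347188010, 22235260693/21347188010]
step 2: P' = (I − K·H)·P̄ = [640688196418/10673594005 -345906128241/10673594005 -231724453367/10673594005; -345906128241/10673594005 499146154539/21347188010 332714711523/21347188010; -231724453367/10673594005 332714711523/21347188010 228890076061/21347188010]

step 0: x' = [3371/525, -28/5, -2323/525], P' = [17561/525 -108/5 -7543/525; -108/5 21 69/5; -7543/525 69/5 4934/525]
step 1: x' = [-4575260/2533289, 131503/2533289, -707889/2533289], P' = [165272695/2533289 -92025864/2533289 -61704290/2533289; -92025864/2533289 66110298/2533289 44113743/2533289; -61704290/2533289 44113743/2533289 30279874/2533289]
step 2: x' = [-33661032871/10673594005, 22723604489/21347188010, 22235260693/21347188010], P' = [640688196418/10673594005 -345906128241/10673594005 -231724453367/10673594005; -345906128241/10673594005 499146154539/21347188010 332714711523/21347188010; -231724453367/10673594005 332714711523/21347188010 228890076061/21347188010]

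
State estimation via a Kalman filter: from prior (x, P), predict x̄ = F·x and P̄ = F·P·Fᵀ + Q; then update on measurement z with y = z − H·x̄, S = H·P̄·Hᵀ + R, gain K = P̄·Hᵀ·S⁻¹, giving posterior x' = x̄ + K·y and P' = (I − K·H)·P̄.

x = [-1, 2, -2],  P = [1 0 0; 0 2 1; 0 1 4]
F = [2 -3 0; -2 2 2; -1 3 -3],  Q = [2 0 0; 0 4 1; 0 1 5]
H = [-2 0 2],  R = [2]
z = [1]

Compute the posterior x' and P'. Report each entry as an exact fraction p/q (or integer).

x̄ = F·x = [-8, 2, 13]
P̄ = F·P·Fᵀ + Q = [24 -22 -11; -22 40 -9; -11 -9 42]
y = z − H·x̄ = [-41]
S = H·P̄·Hᵀ + R = [354]
K = P̄·Hᵀ·S⁻¹ = [-35/177; 13/177; 53/177]
x' = x̄ + K·y = [19/177, -179/177, 128/177]
P' = (I − K·H)·P̄ = [1798/177 -2984/177 1763/177; -2984/177 6742/177 -2971/177; 1763/177 -2971/177 1816/177]

x' = [19/177, -179/177, 128/177]
P' = [1798/177 -2984/177 1763/177; -2984/177 6742/177 -2971/177; 1763/177 -2971/177 1816/177]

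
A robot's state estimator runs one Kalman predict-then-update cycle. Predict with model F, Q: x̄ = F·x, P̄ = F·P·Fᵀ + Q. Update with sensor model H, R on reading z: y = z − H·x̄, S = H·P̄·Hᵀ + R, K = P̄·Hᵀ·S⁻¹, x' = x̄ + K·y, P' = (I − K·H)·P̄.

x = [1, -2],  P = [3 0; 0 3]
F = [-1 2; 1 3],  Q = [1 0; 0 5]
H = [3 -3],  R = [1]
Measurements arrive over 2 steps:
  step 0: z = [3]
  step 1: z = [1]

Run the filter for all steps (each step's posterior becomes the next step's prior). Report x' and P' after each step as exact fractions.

step 0: x' = [-941/190, -113/19], P' = [3031/190 303/19; 303/19 305/19]
step 1: x' = [-264721/128048, -154439/64024], P' = [332585/128048 168527/64024; 168527/64024 88935/32012]

step 0: x̄ = F·x = [-5, -5]
step 0: P̄ = F·P·Fᵀ + Q = [16 15; 15 35]
step 0: y = z − H·x̄ = [3]
step 0: S = H·P̄·Hᵀ + R = [190]
step 0: K = P̄·Hᵀ·S⁻¹ = [3/190; -6/19]
step 0: x' = x̄ + K·y = [-941/190, -113/19]
step 0: P' = (I − K·H)·P̄ = [3031/190 303/19; 303/19 305/19]
step 1: x̄ = F·x = [-1319/190, -4331/190]
step 1: P̄ = F·P·Fᵀ + Q = [3301/190 12239/190; 12239/190 49611/190]
step 1: y = z − H·x̄ = [-4423/95]
step 1: S = H·P̄·Hᵀ + R = [128048/95]
step 1: K = P̄·Hᵀ·S⁻¹ = [-13407/128048; -28029/64024]
step 1: x' = x̄ + K·y = [-264721/128048, -154439/64024]
step 1: P' = (I − K·H)·P̄ = [332585/128048 168527/64024; 168527/64024 88935/32012]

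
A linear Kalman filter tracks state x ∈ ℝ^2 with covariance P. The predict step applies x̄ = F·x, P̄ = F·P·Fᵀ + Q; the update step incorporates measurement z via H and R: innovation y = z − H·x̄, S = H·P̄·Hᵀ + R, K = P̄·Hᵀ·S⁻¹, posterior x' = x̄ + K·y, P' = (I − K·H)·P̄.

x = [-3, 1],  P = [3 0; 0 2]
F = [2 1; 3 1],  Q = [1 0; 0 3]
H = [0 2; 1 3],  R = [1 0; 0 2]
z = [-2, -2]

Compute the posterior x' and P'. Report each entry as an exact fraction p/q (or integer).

x' = [60/1001, -844/1001]
P' = [1390/1001 -200/1001; -200/1001 144/1001]

x̄ = F·x = [-5, -8]
P̄ = F·P·Fᵀ + Q = [15 20; 20 32]
y = z − H·x̄ = [14, 27]
S = H·P̄·Hᵀ + R = [129 232; 232 425]
K = P̄·Hᵀ·S⁻¹ = [-400/1001 395/1001; 288/1001 116/1001]
x' = x̄ + K·y = [60/1001, -844/1001]
P' = (I − K·H)·P̄ = [1390/1001 -200/1001; -200/1001 144/1001]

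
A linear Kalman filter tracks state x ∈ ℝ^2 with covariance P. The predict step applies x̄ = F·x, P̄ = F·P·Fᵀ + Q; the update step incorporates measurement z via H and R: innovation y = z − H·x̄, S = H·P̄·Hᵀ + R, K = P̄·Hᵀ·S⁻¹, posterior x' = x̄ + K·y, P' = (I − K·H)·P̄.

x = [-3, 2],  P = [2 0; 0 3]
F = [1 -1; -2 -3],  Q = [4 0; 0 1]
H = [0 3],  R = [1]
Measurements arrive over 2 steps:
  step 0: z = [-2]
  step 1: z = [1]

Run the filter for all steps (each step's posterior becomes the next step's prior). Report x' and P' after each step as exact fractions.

step 0: x' = [-331/65, -216/325], P' = [108/13 1/65; 1/65 36/325]
step 1: x' = [104629/103906, 38485/103906], P' = [510159/103906 -5297/103906; -5297/103906 11509/103906]

step 0: x̄ = F·x = [-5, 0]
step 0: P̄ = F·P·Fᵀ + Q = [9 5; 5 36]
step 0: y = z − H·x̄ = [-2]
step 0: S = H·P̄·Hᵀ + R = [325]
step 0: K = P̄·Hᵀ·S⁻¹ = [3/65; 108/325]
step 0: x' = x̄ + K·y = [-331/65, -216/325]
step 0: P' = (I − K·H)·P̄ = [108/13 1/65; 1/65 36/325]
step 1: x̄ = F·x = [-1439/325, 3958/325]
step 1: P̄ = F·P·Fᵀ + Q = [4026/325 -5297/325; -5297/325 11509/325]
step 1: y = z − H·x̄ = [-11549/325]
step 1: S = H·P̄·Hᵀ + R = [103906/325]
step 1: K = P̄·Hᵀ·S⁻¹ = [-15891/103906; 34527/103906]
step 1: x' = x̄ + K·y = [104629/103906, 38485/103906]
step 1: P' = (I − K·H)·P̄ = [510159/103906 -5297/103906; -5297/103906 11509/103906]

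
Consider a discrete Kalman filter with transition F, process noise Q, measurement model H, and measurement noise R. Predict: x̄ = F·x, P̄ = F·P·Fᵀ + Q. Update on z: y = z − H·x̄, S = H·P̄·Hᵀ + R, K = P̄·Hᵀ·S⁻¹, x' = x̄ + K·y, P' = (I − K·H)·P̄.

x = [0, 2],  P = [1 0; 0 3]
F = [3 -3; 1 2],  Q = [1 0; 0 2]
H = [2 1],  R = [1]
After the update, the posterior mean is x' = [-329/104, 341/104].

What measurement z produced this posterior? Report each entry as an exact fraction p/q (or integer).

x̄ = F·x = [-6, 4]
P̄ = F·P·Fᵀ + Q = [37 -15; -15 15]
S = H·P̄·Hᵀ + R = [104]
K = P̄·Hᵀ·S⁻¹ = [59/104; -15/104]
x' − x̄ = [295/104, -75/104] = K·y
y = (KᵀK)⁻¹·Kᵀ·(x' − x̄) = [5]
z = y + H·x̄ = [5] + [-8] = [-3]

z = [-3]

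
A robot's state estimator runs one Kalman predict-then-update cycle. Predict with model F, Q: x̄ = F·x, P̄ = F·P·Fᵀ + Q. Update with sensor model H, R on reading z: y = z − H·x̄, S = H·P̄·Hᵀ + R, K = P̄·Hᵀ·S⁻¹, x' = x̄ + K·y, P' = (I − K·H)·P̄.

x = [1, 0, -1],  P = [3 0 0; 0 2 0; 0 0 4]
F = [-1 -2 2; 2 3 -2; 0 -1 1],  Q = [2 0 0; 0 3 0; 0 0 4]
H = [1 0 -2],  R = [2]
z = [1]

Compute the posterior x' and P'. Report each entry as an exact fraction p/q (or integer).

x̄ = F·x = [-3, 4, -1]
P̄ = F·P·Fᵀ + Q = [29 -34 12; -34 49 -14; 12 -14 10]
y = z − H·x̄ = [2]
S = H·P̄·Hᵀ + R = [23]
K = P̄·Hᵀ·S⁻¹ = [5/23; -6/23; -8/23]
x' = x̄ + K·y = [-59/23, 80/23, -39/23]
P' = (I − K·H)·P̄ = [642/23 -752/23 316/23; -752/23 1091/23 -370/23; 316/23 -370/23 166/23]

x' = [-59/23, 80/23, -39/23]
P' = [642/23 -752/23 316/23; -752/23 1091/23 -370/23; 316/23 -370/23 166/23]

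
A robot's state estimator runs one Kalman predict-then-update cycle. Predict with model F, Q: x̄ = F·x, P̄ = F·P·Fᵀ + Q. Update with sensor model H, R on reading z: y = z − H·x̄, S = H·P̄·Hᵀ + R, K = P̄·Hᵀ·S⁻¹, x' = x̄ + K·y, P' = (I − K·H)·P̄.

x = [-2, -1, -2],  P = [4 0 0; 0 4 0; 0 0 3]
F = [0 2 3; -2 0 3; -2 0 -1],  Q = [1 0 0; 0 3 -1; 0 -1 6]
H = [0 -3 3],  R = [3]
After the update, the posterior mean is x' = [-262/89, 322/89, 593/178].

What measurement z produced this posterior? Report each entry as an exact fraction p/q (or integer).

z = [-1]

x̄ = F·x = [-8, -2, 6]
P̄ = F·P·Fᵀ + Q = [44 27 -9; 27 46 6; -9 6 25]
S = H·P̄·Hᵀ + R = [534]
K = P̄·Hᵀ·S⁻¹ = [-18/89; -20/89; 19/178]
x' − x̄ = [450/89, 500/89, -475/178] = K·y
y = (KᵀK)⁻¹·Kᵀ·(x' − x̄) = [-25]
z = y + H·x̄ = [-25] + [24] = [-1]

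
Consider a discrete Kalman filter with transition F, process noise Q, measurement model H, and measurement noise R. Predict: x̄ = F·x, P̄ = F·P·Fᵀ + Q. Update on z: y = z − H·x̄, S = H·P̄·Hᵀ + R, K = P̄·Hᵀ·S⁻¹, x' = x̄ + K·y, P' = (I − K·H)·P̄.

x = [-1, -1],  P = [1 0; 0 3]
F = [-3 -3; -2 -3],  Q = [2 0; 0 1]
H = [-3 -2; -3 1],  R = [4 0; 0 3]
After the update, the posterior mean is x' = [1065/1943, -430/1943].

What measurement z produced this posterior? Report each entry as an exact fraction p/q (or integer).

x̄ = F·x = [6, 5]
P̄ = F·P·Fᵀ + Q = [38 33; 33 32]
S = H·P̄·Hᵀ + R = [870 377; 377 179]
K = P̄·Hᵀ·S⁻¹ = [-1683/13601 -90/469; -3918/13601 109/469]
x' − x̄ = [-10593/1943, -10145/1943] = K·y
y = (KᵀK)⁻¹·Kᵀ·(x' − x̄) = [27, 11]
z = y + H·x̄ = [27, 11] + [-28, -13] = [-1, -2]

z = [-1, -2]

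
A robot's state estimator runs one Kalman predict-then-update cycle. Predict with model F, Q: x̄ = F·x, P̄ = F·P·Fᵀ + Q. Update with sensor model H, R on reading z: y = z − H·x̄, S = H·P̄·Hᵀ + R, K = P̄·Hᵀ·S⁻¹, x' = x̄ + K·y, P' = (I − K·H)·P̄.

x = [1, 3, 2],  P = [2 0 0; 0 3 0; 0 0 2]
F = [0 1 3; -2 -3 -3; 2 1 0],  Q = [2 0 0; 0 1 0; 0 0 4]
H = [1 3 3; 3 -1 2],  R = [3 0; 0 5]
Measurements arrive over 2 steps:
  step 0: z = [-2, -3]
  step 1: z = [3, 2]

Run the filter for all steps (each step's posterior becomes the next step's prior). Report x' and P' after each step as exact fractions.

step 0: x' = [-60172/60455, -4583/12091, 1378/60455], P' = [288537/60455 41412/12091 -308073/60455; 41412/12091 37961/12091 -49830/12091; -308073/60455 -49830/12091 363337/60455]
step 1: x' = [1286916603/481367269, 1100643449/481367269, -1057971531/481367269], P' = [6479881572/481367269 4674415665/481367269 -7000036773/481367269; 4674415665/481367269 3672278132/481367269 -5255039404/481367269; -7000036773/481367269 -5255039404/481367269 7823731635/481367269]

step 0: x̄ = F·x = [9, -17, 5]
step 0: P̄ = F·P·Fᵀ + Q = [23 -27 3; -27 54 -17; 3 -17 15]
step 0: y = z − H·x̄ = [25, -57]
step 0: S = H·P̄·Hᵀ + R = [197 -237; -237 592]
step 0: K = P̄·Hᵀ·S⁻¹ = [-4834/60455 8481/60455; 1935/12091 -2677/12091; 11496/60455 10321/60455]
step 0: x' = x̄ + K·y = [-60172/60455, -4583/12091, 1378/60455]
step 0: P' = (I − K·H)·P̄ = [288537/60455 41412/12091 -308073/60455; 41412/12091 37961/12091 -49830/12091; -308073/60455 -49830/12091 363337/60455]
step 1: x̄ = F·x = [-18781/60455, 36991/12091, -143259/60455]
step 1: P̄ = F·P·Fᵀ + Q = [2085848/60455 116934/12091 -1991963/60455; 116934/12091 99205/12091 -156831/12091; -1991963/60455 -156831/12091 2414013/60455]
step 1: y = z − H·x̄ = [75058/60455, 648726/60455]
step 1: S = H·P̄·Hᵀ + R = [5899007/60455 -333151/60455; -333151/60455 4952028/60455]
step 1: K = P̄·Hᵀ·S⁻¹ = [-165660584/481367269 153031101/481367269; -24622717/481367269 -31821989/481367269; 235346640/481367269 -19521529/481367269]
step 1: x' = x̄ + K·y = [1286916603/481367269, 1100643449/481367269, -1057971531/481367269]
step 1: P' = (I − K·H)·P̄ = [6479881572/481367269 4674415665/481367269 -7000036773/481367269; 4674415665/481367269 3672278132/481367269 -5255039404/481367269; -7000036773/481367269 -5255039404/481367269 7823731635/481367269]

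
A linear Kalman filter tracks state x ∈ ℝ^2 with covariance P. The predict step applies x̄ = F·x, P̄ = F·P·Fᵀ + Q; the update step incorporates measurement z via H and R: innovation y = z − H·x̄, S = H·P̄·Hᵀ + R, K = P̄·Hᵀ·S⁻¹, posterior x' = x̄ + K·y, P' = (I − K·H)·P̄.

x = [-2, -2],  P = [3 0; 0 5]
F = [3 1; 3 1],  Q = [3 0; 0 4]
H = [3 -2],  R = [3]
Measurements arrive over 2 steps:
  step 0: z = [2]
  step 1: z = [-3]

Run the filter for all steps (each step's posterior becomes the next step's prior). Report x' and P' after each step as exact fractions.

step 0: x̄ = F·x = [-8, -8]
step 0: P̄ = F·P·Fᵀ + Q = [35 32; 32 36]
step 0: y = z − H·x̄ = [10]
step 0: S = H·P̄·Hᵀ + R = [78]
step 0: K = P̄·Hᵀ·S⁻¹ = [41/78; 4/13]
step 0: x' = x̄ + K·y = [-107/39, -64/13]
step 0: P' = (I − K·H)·P̄ = [1049/78 252/13; 252/13 372/13]
step 1: x̄ = F·x = [-171/13, -171/13]
step 1: P̄ = F·P·Fᵀ + Q = [6993/26 6915/26; 6915/26 7019/26]
step 1: y = z − H·x̄ = [132/13]
step 1: S = H·P̄·Hᵀ + R = [8111/26]
step 1: K = P̄·Hᵀ·S⁻¹ = [7149/8111; 6707/8111]
step 1: x' = x̄ + K·y = [-34101/8111, -38589/8111]
step 1: P' = (I − K·H)·P̄ = [215847/8111 313047/8111; 313047/8111 459510/8111]

step 0: x' = [-107/39, -64/13], P' = [1049/78 252/13; 252/13 372/13]
step 1: x' = [-34101/8111, -38589/8111], P' = [215847/8111 313047/8111; 313047/8111 459510/8111]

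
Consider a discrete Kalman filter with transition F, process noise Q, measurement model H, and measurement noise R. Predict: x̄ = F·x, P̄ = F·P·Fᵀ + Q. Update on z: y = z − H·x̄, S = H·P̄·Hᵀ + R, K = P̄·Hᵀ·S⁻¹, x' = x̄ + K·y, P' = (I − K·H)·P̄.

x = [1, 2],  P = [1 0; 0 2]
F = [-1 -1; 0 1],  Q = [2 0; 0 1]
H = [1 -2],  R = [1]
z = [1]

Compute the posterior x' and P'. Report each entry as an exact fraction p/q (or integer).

x̄ = F·x = [-3, 2]
P̄ = F·P·Fᵀ + Q = [5 -2; -2 3]
y = z − H·x̄ = [8]
S = H·P̄·Hᵀ + R = [26]
K = P̄·Hᵀ·S⁻¹ = [9/26; -4/13]
x' = x̄ + K·y = [-3/13, -6/13]
P' = (I − K·H)·P̄ = [49/26 10/13; 10/13 7/13]

x' = [-3/13, -6/13]
P' = [49/26 10/13; 10/13 7/13]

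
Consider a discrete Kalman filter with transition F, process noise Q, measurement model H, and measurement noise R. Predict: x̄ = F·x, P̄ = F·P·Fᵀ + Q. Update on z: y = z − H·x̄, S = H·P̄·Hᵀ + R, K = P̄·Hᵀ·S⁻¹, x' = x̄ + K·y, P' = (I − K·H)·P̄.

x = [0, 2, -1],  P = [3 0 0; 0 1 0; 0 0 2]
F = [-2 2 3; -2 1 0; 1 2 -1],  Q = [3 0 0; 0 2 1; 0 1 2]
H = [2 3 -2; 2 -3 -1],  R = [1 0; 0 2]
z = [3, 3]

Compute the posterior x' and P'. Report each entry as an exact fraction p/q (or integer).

x̄ = F·x = [1, 2, 5]
P̄ = F·P·Fᵀ + Q = [37 14 -8; 14 15 -3; -8 -3 11]
y = z − H·x̄ = [5, 12]
S = H·P̄·Hᵀ + R = [596 74; 74 142]
K = P̄·Hᵀ·S⁻¹ = [3946/19789 3518/19789; 557/3598 -645/3598; -2671/39578 -3625/39578]
x' = x̄ + K·y = [81735/19789, 2241/3598, 141035/39578]
P' = (I − K·H)·P̄ = [70601/19789 1324/1799 90474/19789; 1324/1799 937/3598 3775/3598; 90474/19789 3775/3598 244571/39578]

x' = [81735/19789, 2241/3598, 141035/39578]
P' = [70601/19789 1324/1799 90474/19789; 1324/1799 937/3598 3775/3598; 90474/19789 3775/3598 244571/39578]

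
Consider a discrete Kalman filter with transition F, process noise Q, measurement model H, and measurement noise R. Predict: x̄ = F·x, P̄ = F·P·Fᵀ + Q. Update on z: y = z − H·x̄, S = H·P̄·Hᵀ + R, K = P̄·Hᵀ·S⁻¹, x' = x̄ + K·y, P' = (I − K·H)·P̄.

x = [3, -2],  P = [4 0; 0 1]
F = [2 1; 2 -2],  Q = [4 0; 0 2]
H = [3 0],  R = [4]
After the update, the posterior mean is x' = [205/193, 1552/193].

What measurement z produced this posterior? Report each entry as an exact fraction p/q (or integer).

x̄ = F·x = [4, 10]
P̄ = F·P·Fᵀ + Q = [21 14; 14 22]
S = H·P̄·Hᵀ + R = [193]
K = P̄·Hᵀ·S⁻¹ = [63/193; 42/193]
x' − x̄ = [-567/193, -378/193] = K·y
y = (KᵀK)⁻¹·Kᵀ·(x' − x̄) = [-9]
z = y + H·x̄ = [-9] + [12] = [3]

z = [3]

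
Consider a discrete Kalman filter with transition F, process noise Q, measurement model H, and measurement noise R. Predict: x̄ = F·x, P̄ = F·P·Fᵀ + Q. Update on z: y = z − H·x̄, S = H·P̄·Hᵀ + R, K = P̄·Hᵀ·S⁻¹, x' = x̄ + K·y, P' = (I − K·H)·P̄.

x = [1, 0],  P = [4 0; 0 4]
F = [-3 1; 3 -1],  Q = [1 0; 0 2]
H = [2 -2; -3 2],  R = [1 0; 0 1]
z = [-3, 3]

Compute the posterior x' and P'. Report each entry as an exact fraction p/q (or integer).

x̄ = F·x = [-3, 3]
P̄ = F·P·Fᵀ + Q = [41 -40; -40 42]
y = z − H·x̄ = [9, -12]
S = H·P̄·Hᵀ + R = [653 -814; -814 1018]
K = P̄·Hᵀ·S⁻¹ = [-163/1079 -691/2158; -448/1079 -142/1079]
x' = x̄ + K·y = [-558/1079, 909/1079]
P' = (I − K·H)·P̄ = [1017/2158 590/1079; 590/1079 814/1079]

x' = [-558/1079, 909/1079]
P' = [1017/2158 590/1079; 590/1079 814/1079]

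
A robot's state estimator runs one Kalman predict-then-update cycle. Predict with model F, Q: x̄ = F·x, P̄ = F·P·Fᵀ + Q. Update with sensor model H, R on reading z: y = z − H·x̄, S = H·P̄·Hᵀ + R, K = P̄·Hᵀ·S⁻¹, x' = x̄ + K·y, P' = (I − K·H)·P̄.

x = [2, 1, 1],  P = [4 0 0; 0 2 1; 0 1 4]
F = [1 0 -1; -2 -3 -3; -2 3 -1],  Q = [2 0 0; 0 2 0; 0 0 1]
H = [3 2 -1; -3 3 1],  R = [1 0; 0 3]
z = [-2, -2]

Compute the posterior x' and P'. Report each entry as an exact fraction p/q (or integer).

x̄ = F·x = [1, -10, -2]
P̄ = F·P·Fᵀ + Q = [10 7 -7; 7 90 4; -7 4 33]
y = z − H·x̄ = [13, 33]
S = H·P̄·Hᵀ + R = [594 392; 392 876]
K = P̄·Hᵀ·S⁻¹ = [12737/91670 -3687/45835; 18349/91670 36529/183340; -8271/45835 14309/91670]
x' = x̄ + K·y = [13909/91670, -150869/183340, 73811/91670]
P' = (I − K·H)·P̄ = [149129/91670 -1877/91670 215448/45835; -1877/91670 29257/183340 5277/91670; 215448/45835 5277/91670 659892/45835]

x' = [13909/91670, -150869/183340, 73811/91670]
P' = [149129/91670 -1877/91670 215448/45835; -1877/91670 29257/183340 5277/91670; 215448/45835 5277/91670 659892/45835]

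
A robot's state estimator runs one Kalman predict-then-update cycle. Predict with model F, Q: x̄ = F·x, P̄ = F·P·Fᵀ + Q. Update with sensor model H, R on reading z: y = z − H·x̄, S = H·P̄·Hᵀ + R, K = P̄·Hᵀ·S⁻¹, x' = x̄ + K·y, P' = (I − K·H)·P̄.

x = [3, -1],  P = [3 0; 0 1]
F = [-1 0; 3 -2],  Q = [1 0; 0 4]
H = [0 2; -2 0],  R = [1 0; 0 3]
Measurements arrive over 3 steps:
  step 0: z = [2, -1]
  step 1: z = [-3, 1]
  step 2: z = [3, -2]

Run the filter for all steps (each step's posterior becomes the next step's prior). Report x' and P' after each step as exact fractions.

step 0: x' = [97/461, 1447/1383], P' = [240/461 -9/461; -9/461 341/1383]
step 1: x' = [-176947/453569, -677303/453569], P' = [213765/453569 -6642/453569; -6642/453569 110252/453569]
step 2: x' = [4102361/5195509, 210095497/140278743], P' = [2439210/5195509 -72731/5195509; -72731/5195509 34062175/140278743]

step 0: x̄ = F·x = [-3, 11]
step 0: P̄ = F·P·Fᵀ + Q = [4 -9; -9 35]
step 0: y = z − H·x̄ = [-20, -7]
step 0: S = H·P̄·Hᵀ + R = [141 36; 36 19]
step 0: K = P̄·Hᵀ·S⁻¹ = [-18/461 -160/461; 682/1383 6/461]
step 0: x' = x̄ + K·y = [97/461, 1447/1383]
step 0: P' = (I − K·H)·P̄ = [240/461 -9/461; -9/461 341/1383]
step 1: x̄ = F·x = [-97/461, -2021/1383]
step 1: P̄ = F·P·Fᵀ + Q = [701/461 -738/461; -738/461 13700/1383]
step 1: y = z − H·x̄ = [-107/1383, 267/461]
step 1: S = H·P̄·Hᵀ + R = [56183/1383 2952/461; 2952/461 4187/461]
step 1: K = P̄·Hᵀ·S⁻¹ = [-13284/453569 -142510/453569; 220504/453569 4428/453569]
step 1: x' = x̄ + K·y = [-176947/453569, -677303/453569]
step 1: P' = (I − K·H)·P̄ = [213765/453569 -6642/453569; -6642/453569 110252/453569]
step 2: x̄ = F·x = [176947/453569, 823765/453569]
step 2: P̄ = F·P·Fᵀ + Q = [667334/453569 -654579/453569; -654579/453569 4258873/453569]
step 2: y = z − H·x̄ = [-286823/453569, -553244/453569]
step 2: S = H·P̄·Hᵀ + R = [17489061/453569 2618316/453569; 2618316/453569 4030043/453569]
step 2: K = P̄·Hᵀ·S⁻¹ = [-145462/5195509 -1626140/5195509; 68124350/140278743 145462/15586527]
step 2: x' = x̄ + K·y = [4102361/5195509, 210095497/140278743]
step 2: P' = (I − K·H)·P̄ = [2439210/5195509 -72731/5195509; -72731/5195509 34062175/140278743]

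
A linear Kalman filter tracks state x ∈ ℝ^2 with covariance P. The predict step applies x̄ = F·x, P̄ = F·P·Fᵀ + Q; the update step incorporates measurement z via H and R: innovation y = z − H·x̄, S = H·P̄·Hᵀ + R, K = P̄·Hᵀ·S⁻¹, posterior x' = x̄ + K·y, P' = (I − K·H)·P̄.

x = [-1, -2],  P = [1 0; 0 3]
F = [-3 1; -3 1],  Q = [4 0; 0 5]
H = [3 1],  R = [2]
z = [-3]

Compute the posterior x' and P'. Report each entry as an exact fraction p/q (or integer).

x̄ = F·x = [1, 1]
P̄ = F·P·Fᵀ + Q = [16 12; 12 17]
y = z − H·x̄ = [-7]
S = H·P̄·Hᵀ + R = [235]
K = P̄·Hᵀ·S⁻¹ = [12/47; 53/235]
x' = x̄ + K·y = [-37/47, -136/235]
P' = (I − K·H)·P̄ = [32/47 -72/47; -72/47 1186/235]

x' = [-37/47, -136/235]
P' = [32/47 -72/47; -72/47 1186/235]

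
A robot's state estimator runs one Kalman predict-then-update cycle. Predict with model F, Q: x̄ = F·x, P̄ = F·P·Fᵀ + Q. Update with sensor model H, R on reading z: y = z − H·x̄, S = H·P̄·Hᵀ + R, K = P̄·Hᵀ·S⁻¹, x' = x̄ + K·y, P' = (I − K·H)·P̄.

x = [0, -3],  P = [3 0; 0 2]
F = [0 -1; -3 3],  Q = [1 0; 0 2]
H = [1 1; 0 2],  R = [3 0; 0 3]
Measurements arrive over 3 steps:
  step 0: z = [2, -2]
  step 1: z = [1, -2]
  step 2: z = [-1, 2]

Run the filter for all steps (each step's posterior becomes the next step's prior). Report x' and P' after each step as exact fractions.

step 0: x' = [99/41, -1], P' = [178/123 -1/3; -1/3 2/3]
step 1: x' = [1943/3355, -3196/3355], P' = [3417/3355 -831/3355; -831/3355 8643/13420]
step 2: x' = [-1815191/7237393, 3897550/7237393], P' = [29235705/28949572 -7264119/28949572; -7264119/28949572 18584769/28949572]

step 0: x̄ = F·x = [3, -9]
step 0: P̄ = F·P·Fᵀ + Q = [3 -6; -6 47]
step 0: y = z − H·x̄ = [8, 16]
step 0: S = H·P̄·Hᵀ + R = [41 82; 82 191]
step 0: K = P̄·Hᵀ·S⁻¹ = [137/369 -2/9; 1/9 4/9]
step 0: x' = x̄ + K·y = [99/41, -1]
step 0: P' = (I − K·H)·P̄ = [178/123 -1/3; -1/3 2/3]
step 1: x̄ = F·x = [1, -420/41]
step 1: P̄ = F·P·Fᵀ + Q = [5/3 -3; -3 1108/41]
step 1: y = z − H·x̄ = [420/41, 758/41]
step 1: S = H·P̄·Hᵀ + R = [3160/123 1970/41; 1970/41 4555/41]
step 1: K = P̄·Hᵀ·S⁻¹ = [862/3355 -554/3355; 1773/13420 2881/6710]
step 1: x' = x̄ + K·y = [1943/3355, -3196/3355]
step 1: P' = (I − K·H)·P̄ = [3417/3355 -831/3355; -831/3355 8643/13420]
step 2: x̄ = F·x = [3196/3355, -15417/3355]
step 2: P̄ = F·P·Fᵀ + Q = [22063/13420 -35901/13420; -35901/13420 287471/13420]
step 2: y = z − H·x̄ = [806/305, 37544/3355]
step 2: S = H·P̄·Hᵀ + R = [6318/305 2287/61; 2287/61 297536/3355]
step 2: K = P̄·Hᵀ·S⁻¹ = [3661931/14474786 -2421373/14474786; 1886775/14474786 6194923/14474786]
step 2: x' = x̄ + K·y = [-1815191/7237393, 3897550/7237393]
step 2: P' = (I − K·H)·P̄ = [29235705/28949572 -7264119/28949572; -7264119/28949572 18584769/28949572]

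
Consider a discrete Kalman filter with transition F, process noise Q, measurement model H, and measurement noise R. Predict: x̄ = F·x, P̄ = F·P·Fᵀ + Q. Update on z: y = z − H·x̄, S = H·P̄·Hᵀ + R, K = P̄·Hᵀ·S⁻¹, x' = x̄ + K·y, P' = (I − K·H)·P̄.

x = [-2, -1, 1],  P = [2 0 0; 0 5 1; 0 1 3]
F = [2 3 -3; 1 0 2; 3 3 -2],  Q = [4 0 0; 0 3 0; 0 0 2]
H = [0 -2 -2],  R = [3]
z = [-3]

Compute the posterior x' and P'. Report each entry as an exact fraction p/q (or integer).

x' = [-710/331, 850/331, -391/331]
P' = [11030/331 -6184/331 6340/331; -6184/331 4471/331 -4420/331; 6340/331 -4420/331 4615/331]

x̄ = F·x = [-10, 0, -11]
P̄ = F·P·Fᵀ + Q = [66 -8 60; -8 17 0; 60 0 65]
y = z − H·x̄ = [-25]
S = H·P̄·Hᵀ + R = [331]
K = P̄·Hᵀ·S⁻¹ = [-104/331; -34/331; -130/331]
x' = x̄ + K·y = [-710/331, 850/331, -391/331]
P' = (I − K·H)·P̄ = [11030/331 -6184/331 6340/331; -6184/331 4471/331 -4420/331; 6340/331 -4420/331 4615/331]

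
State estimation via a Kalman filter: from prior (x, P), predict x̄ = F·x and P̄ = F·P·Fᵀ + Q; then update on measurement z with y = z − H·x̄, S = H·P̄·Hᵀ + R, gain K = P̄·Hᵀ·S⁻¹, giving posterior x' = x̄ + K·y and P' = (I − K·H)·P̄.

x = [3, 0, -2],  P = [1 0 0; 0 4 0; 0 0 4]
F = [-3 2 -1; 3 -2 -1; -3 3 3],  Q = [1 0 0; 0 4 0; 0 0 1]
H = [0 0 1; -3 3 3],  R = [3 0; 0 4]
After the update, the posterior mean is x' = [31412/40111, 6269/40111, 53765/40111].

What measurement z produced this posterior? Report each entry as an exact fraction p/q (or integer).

z = [2, 2]

x̄ = F·x = [-7, 11, -15]
P̄ = F·P·Fᵀ + Q = [30 -21 21; -21 33 -45; 21 -45 82]
S = H·P̄·Hᵀ + R = [85 48; 48 499]
K = P̄·Hᵀ·S⁻¹ = [14799/40111 -8658/40111; -23751/40111 4455/40111; 38614/40111 144/40111]
x' − x̄ = [312189/40111, -434952/40111, 655430/40111] = K·y
y = (KᵀK)⁻¹·Kᵀ·(x' − x̄) = [17, -7]
z = y + H·x̄ = [17, -7] + [-15, 9] = [2, 2]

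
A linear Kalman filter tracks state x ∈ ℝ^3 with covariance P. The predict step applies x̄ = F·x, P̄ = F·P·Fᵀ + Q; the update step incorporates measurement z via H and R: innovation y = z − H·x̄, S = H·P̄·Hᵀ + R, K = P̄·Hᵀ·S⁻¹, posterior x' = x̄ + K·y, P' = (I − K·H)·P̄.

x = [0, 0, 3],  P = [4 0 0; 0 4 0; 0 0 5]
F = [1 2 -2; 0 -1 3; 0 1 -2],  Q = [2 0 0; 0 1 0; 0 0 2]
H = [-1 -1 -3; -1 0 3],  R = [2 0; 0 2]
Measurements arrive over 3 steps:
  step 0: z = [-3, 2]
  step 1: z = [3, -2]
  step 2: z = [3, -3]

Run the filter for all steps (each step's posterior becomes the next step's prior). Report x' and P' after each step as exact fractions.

step 0: x̄ = F·x = [-6, 9, -6]
step 0: P̄ = F·P·Fᵀ + Q = [42 -38 28; -38 50 -34; 28 -34 26]
step 0: y = z − H·x̄ = [-18, 14]
step 0: S = H·P̄·Hᵀ + R = [216 -128; -128 110]
step 0: K = P̄·Hᵀ·S⁻¹ = [-269/461 -137/461; 427/1844 -144/461; -95/461 99/461]
step 0: x' = x̄ + K·y = [158/461, 423/922, 330/461]
step 0: P' = (I − K·H)·P̄ = [1444/461 -2076/461 390/461; -2076/461 8453/922 -788/461; 390/461 -788/461 196/461]
step 1: x̄ = F·x = [-79/461, 1557/922, -897/922]
step 1: P̄ = F·P·Fᵀ + Q = [16496/461 -12687/461 11109/461; -12687/461 22359/922 -18685/922; 11109/461 -18685/922 18169/922]
step 1: y = z − H·x̄ = [737/461, 689/922]
step 1: S = H·P̄·Hᵀ + R = [95583/461 -49924/461; -49924/461 65049/922]
step 1: K = P̄·Hᵀ·S⁻¹ = [-1594616/2674115 -1063862/2674115; 844911/2674115 35637/2674115; -598104/2674115 409307/2674115]
step 1: x' = x̄ + K·y = [-3802576/2674115, 5893221/2674115, -3251924/2674115]
step 1: P' = (I − K·H)·P̄ = [6074626/2674115 -6832296/2674115 1315634/2674115; -6832296/2674115 11903496/2674115 -2253674/2674115; 1315634/2674115 -2253674/2674115 711416/2674115]
step 2: x̄ = F·x = [14487714/2674115, -15648993/2674115, 12397069/2674115]
step 2: P̄ = F·P·Fᵀ + Q = [47320176/2674115 -35325682/2674115 30711136/2674115; -35325682/2674115 34502399/2674115 -27440362/2674115; 30711136/2674115 -27440362/2674115 29112086/2674115]
step 2: y = z − H·x̄ = [44052273/2674115, -30725838/2674115]
step 2: S = H·P̄·Hᵀ + R = [298152859/2674115 -167693194/2674115; -167693194/2674115 130410364/2674115]
step 2: K = P̄·Hᵀ·S⁻¹ = [-283480871/503026962 -383336845/1006053924; 92307113/335351308 -4304805/670702616; -216936113/1006053924 315760433/2012107848]
step 2: x' = x̄ + K·y = [42936756/83837827, -104281020/83837827, -60313129/83837827]
step 2: P' = (I − K·H)·P̄ = [537437153/251513481 -399816675/167675654 230512487/503026962; -399816675/167675654 1418957279/335351308 -267979385/335351308; 230512487/503026962 -267979385/335351308 258928469/1006053924]

step 0: x' = [158/461, 423/922, 330/461], P' = [1444/461 -2076/461 390/461; -2076/461 8453/922 -788/461; 390/461 -788/461 196/461]
step 1: x' = [-3802576/2674115, 5893221/2674115, -3251924/2674115], P' = [6074626/2674115 -6832296/2674115 1315634/2674115; -6832296/2674115 11903496/2674115 -2253674/2674115; 1315634/2674115 -2253674/2674115 711416/2674115]
step 2: x' = [42936756/83837827, -104281020/83837827, -60313129/83837827], P' = [537437153/251513481 -399816675/167675654 230512487/503026962; -399816675/167675654 1418957279/335351308 -267979385/335351308; 230512487/503026962 -267979385/335351308 258928469/1006053924]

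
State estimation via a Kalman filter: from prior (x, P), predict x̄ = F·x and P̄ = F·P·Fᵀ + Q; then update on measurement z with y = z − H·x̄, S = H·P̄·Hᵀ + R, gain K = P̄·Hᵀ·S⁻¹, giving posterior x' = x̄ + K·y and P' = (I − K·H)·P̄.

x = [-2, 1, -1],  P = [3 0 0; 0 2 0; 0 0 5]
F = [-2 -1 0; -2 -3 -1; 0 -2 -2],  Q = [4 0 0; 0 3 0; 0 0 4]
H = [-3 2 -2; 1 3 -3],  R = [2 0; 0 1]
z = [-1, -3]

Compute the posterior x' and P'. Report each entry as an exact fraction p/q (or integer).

x' = [-293/1203, -10900/8421, -1088/2807]
P' = [215/1203 193/1203 64/401; 193/1203 167417/8421 55770/2807; 64/401 55770/2807 55988/2807]

x̄ = F·x = [3, 2, 0]
P̄ = F·P·Fᵀ + Q = [18 18 4; 18 38 22; 4 22 32]
y = z − H·x̄ = [4, -12]
S = H·P̄·Hᵀ + R = [100 4; 4 337]
K = P̄·Hᵀ·S⁻¹ = [-643/2406 218/1203; -3839/16842 1672/8421; -890/2807 -206/2807]
x' = x̄ + K·y = [-293/1203, -10900/8421, -1088/2807]
P' = (I − K·H)·P̄ = [215/1203 193/1203 64/401; 193/1203 167417/8421 55770/2807; 64/401 55770/2807 55988/2807]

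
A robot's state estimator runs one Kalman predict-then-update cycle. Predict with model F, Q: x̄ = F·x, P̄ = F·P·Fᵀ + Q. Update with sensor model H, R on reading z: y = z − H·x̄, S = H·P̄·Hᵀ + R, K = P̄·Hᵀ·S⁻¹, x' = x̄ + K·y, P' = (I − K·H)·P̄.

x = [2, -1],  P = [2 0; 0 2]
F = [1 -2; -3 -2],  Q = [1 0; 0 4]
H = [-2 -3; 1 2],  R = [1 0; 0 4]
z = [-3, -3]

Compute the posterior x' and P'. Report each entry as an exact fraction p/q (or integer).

x' = [11669/1821, -6220/1821]
P' = [13084/1821 -8468/1821; -8468/1821 5662/1821]

x̄ = F·x = [4, -4]
P̄ = F·P·Fᵀ + Q = [11 2; 2 30]
y = z − H·x̄ = [-7, 1]
S = H·P̄·Hᵀ + R = [339 -216; -216 143]
K = P̄·Hᵀ·S⁻¹ = [-764/1821 -321/607; -50/1821 238/607]
x' = x̄ + K·y = [11669/1821, -6220/1821]
P' = (I − K·H)·P̄ = [13084/1821 -8468/1821; -8468/1821 5662/1821]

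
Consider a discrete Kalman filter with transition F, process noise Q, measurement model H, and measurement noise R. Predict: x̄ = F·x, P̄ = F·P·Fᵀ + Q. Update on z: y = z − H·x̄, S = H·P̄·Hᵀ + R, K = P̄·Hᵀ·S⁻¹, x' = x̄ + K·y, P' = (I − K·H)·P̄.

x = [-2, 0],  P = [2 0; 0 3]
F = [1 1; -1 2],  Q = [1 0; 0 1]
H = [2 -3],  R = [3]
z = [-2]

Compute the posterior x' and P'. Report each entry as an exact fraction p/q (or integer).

x̄ = F·x = [-2, 2]
P̄ = F·P·Fᵀ + Q = [6 4; 4 15]
y = z − H·x̄ = [8]
S = H·P̄·Hᵀ + R = [114]
K = P̄·Hᵀ·S⁻¹ = [0; -37/114]
x' = x̄ + K·y = [-2, -34/57]
P' = (I − K·H)·P̄ = [6 4; 4 341/114]

x' = [-2, -34/57]
P' = [6 4; 4 341/114]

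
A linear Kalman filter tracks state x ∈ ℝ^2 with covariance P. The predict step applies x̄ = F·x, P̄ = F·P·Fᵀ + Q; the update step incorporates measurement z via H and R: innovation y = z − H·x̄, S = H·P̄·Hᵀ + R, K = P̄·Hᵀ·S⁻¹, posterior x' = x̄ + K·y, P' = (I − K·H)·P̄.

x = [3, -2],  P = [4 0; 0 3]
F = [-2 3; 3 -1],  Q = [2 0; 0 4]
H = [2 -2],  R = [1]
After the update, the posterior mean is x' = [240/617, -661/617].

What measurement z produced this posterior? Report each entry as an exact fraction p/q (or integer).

z = [3]

x̄ = F·x = [-12, 11]
P̄ = F·P·Fᵀ + Q = [45 -33; -33 43]
S = H·P̄·Hᵀ + R = [617]
K = P̄·Hᵀ·S⁻¹ = [156/617; -152/617]
x' − x̄ = [7644/617, -7448/617] = K·y
y = (KᵀK)⁻¹·Kᵀ·(x' − x̄) = [49]
z = y + H·x̄ = [49] + [-46] = [3]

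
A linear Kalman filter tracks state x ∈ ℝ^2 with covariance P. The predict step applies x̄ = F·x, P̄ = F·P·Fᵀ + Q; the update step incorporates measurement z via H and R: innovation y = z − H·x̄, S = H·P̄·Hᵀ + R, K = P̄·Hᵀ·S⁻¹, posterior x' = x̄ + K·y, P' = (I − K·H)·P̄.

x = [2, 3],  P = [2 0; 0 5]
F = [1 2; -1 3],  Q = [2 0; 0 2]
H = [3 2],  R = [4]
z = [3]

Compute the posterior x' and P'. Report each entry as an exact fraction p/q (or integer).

x̄ = F·x = [8, 7]
P̄ = F·P·Fᵀ + Q = [24 28; 28 49]
y = z − H·x̄ = [-35]
S = H·P̄·Hᵀ + R = [752]
K = P̄·Hᵀ·S⁻¹ = [8/47; 91/376]
x' = x̄ + K·y = [96/47, -553/376]
P' = (I − K·H)·P̄ = [104/47 -140/47; -140/47 931/188]

x' = [96/47, -553/376]
P' = [104/47 -140/47; -140/47 931/188]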